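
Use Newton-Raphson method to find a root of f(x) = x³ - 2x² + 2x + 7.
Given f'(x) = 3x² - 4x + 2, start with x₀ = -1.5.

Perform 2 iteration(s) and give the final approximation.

f(x) = x³ - 2x² + 2x + 7
f'(x) = 3x² - 4x + 2
x₀ = -1.5

Newton-Raphson formula: x_{n+1} = x_n - f(x_n)/f'(x_n)

Iteration 1:
  f(-1.500000) = -3.875000
  f'(-1.500000) = 14.750000
  x_1 = -1.500000 - (-3.875000)/14.750000 = -1.237288
Iteration 2:
  f(-1.237288) = -0.430482
  f'(-1.237288) = 11.541798
  x_2 = -1.237288 - (-0.430482)/11.541798 = -1.199990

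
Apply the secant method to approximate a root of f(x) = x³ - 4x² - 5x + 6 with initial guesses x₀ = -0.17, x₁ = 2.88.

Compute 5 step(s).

f(x) = x³ - 4x² - 5x + 6
x₀ = -0.17, x₁ = 2.88

Secant formula: x_{n+1} = x_n - f(x_n)(x_n - x_{n-1})/(f(x_n) - f(x_{n-1}))

Iteration 1:
  f(-0.170000) = 6.729487
  f(2.880000) = -17.689728
  x_2 = 2.880000 - (-17.689728)×(2.880000 - (-0.170000))/(-17.689728 - 6.729487)
       = 0.670524
Iteration 2:
  f(2.880000) = -17.689728
  f(0.670524) = 1.150440
  x_3 = 0.670524 - 1.150440×(0.670524 - 2.880000)/(1.150440 - (-17.689728))
       = 0.805442
Iteration 3:
  f(0.670524) = 1.150440
  f(0.805442) = -0.099633
  x_4 = 0.805442 - (-0.099633)×(0.805442 - 0.670524)/(-0.099633 - 1.150440)
       = 0.794688
Iteration 4:
  f(0.805442) = -0.099633
  f(0.794688) = 0.002309
  x_5 = 0.794688 - 0.002309×(0.794688 - 0.805442)/(0.002309 - (-0.099633))
       = 0.794932
Iteration 5:
  f(0.794688) = 0.002309
  f(0.794932) = 0.000004
  x_6 = 0.794932 - 0.000004×(0.794932 - 0.794688)/(0.000004 - 0.002309)
       = 0.794932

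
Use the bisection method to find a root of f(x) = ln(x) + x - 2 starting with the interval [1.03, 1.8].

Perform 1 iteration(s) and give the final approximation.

f(x) = ln(x) + x - 2
Initial interval: [1.03, 1.8]

Iteration 1:
  c_1 = (1.030000 + 1.800000)/2 = 1.415000
  f(c_1) = f(1.415000) = -0.237870
  f(a) × f(c) ≥ 0, new interval: [1.415000, 1.800000]

After 1 iteration(s), the approximation is c_1 = 1.415000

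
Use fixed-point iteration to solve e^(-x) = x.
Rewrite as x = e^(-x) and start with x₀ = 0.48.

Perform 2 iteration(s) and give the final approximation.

Equation: e^(-x) = x
Fixed-point form: x = e^(-x)
x₀ = 0.48

x_1 = g(0.480000) = 0.618783
x_2 = g(0.618783) = 0.538599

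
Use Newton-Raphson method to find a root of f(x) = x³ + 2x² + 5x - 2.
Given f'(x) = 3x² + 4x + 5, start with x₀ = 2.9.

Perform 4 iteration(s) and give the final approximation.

f(x) = x³ + 2x² + 5x - 2
f'(x) = 3x² + 4x + 5
x₀ = 2.9

Newton-Raphson formula: x_{n+1} = x_n - f(x_n)/f'(x_n)

Iteration 1:
  f(2.900000) = 53.709000
  f'(2.900000) = 41.830000
  x_1 = 2.900000 - 53.709000/41.830000 = 1.616017
Iteration 2:
  f(1.616017) = 15.523357
  f'(1.616017) = 19.298604
  x_2 = 1.616017 - 15.523357/19.298604 = 0.811640
Iteration 3:
  f(0.811640) = 3.910395
  f'(0.811640) = 10.222838
  x_3 = 0.811640 - 3.910395/10.222838 = 0.429124
Iteration 4:
  f(0.429124) = 0.592940
  f'(0.429124) = 7.268941
  x_4 = 0.429124 - 0.592940/7.268941 = 0.347553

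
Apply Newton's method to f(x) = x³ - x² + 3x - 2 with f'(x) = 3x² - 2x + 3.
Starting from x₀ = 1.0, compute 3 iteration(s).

f(x) = x³ - x² + 3x - 2
f'(x) = 3x² - 2x + 3
x₀ = 1.0

Newton-Raphson formula: x_{n+1} = x_n - f(x_n)/f'(x_n)

Iteration 1:
  f(1.000000) = 1.000000
  f'(1.000000) = 4.000000
  x_1 = 1.000000 - 1.000000/4.000000 = 0.750000
Iteration 2:
  f(0.750000) = 0.109375
  f'(0.750000) = 3.187500
  x_2 = 0.750000 - 0.109375/3.187500 = 0.715686
Iteration 3:
  f(0.715686) = 0.001431
  f'(0.715686) = 3.105248
  x_3 = 0.715686 - 0.001431/3.105248 = 0.715225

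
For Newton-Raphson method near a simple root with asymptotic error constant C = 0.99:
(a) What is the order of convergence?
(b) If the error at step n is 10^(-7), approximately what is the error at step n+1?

(a) Newton-Raphson has quadratic (order 2) convergence near simple roots.
    This means |e_{n+1}| ≈ C|e_n|².

(b) With |e_n| = 10^(-7) and C = 0.99:
    |e_{n+1}| ≈ 0.99 × (10^(-7))² = 0.99 × 10^(-14)

(a) 2 (quadratic); (b) |e_{n+1}| ≈ 9.900e-15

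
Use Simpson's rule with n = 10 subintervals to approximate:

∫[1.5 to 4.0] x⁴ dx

f(x) = x⁴
a = 1.5, b = 4.0, n = 10
h = (b - a)/n = 0.250000

Simpson's rule: (h/3)[f(x₀) + 4f(x₁) + 2f(x₂) + ... + f(xₙ)]

x_0 = 1.5000, f(x_0) = 5.062500, coefficient = 1
x_1 = 1.7500, f(x_1) = 9.378906, coefficient = 4
x_2 = 2.0000, f(x_2) = 16.000000, coefficient = 2
x_3 = 2.2500, f(x_3) = 25.628906, coefficient = 4
x_4 = 2.5000, f(x_4) = 39.062500, coefficient = 2
x_5 = 2.7500, f(x_5) = 57.191406, coefficient = 4
x_6 = 3.0000, f(x_6) = 81.000000, coefficient = 2
x_7 = 3.2500, f(x_7) = 111.566406, coefficient = 4
x_8 = 3.5000, f(x_8) = 150.062500, coefficient = 2
x_9 = 3.7500, f(x_9) = 197.753906, coefficient = 4
x_10 = 4.0000, f(x_10) = 256.000000, coefficient = 1

I ≈ (0.250000/3) × 2439.390625 = 203.282552
Exact value: 203.281250
Error: 0.001302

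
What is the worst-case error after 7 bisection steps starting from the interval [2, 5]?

Bisection error bound: |error| ≤ (b-a)/2^n
|error| ≤ (5 - 2)/2^7 = 3/2^7
|error| ≤ 0.0234375000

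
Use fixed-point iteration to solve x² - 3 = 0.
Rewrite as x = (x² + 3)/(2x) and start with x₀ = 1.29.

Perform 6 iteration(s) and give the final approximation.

Equation: x² - 3 = 0
Fixed-point form: x = (x² + 3)/(2x)
x₀ = 1.29

x_1 = g(1.290000) = 1.807791
x_2 = g(1.807791) = 1.733637
x_3 = g(1.733637) = 1.732052
x_4 = g(1.732052) = 1.732051
x_5 = g(1.732051) = 1.732051
x_6 = g(1.732051) = 1.732051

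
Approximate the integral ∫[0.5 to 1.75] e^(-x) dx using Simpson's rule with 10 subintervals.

f(x) = e^(-x)
a = 0.5, b = 1.75, n = 10
h = (b - a)/n = 0.125000

Simpson's rule: (h/3)[f(x₀) + 4f(x₁) + 2f(x₂) + ... + f(xₙ)]

x_0 = 0.5000, f(x_0) = 0.606531, coefficient = 1
x_1 = 0.6250, f(x_1) = 0.535261, coefficient = 4
x_2 = 0.7500, f(x_2) = 0.472367, coefficient = 2
x_3 = 0.8750, f(x_3) = 0.416862, coefficient = 4
x_4 = 1.0000, f(x_4) = 0.367879, coefficient = 2
x_5 = 1.1250, f(x_5) = 0.324652, coefficient = 4
x_6 = 1.2500, f(x_6) = 0.286505, coefficient = 2
x_7 = 1.3750, f(x_7) = 0.252840, coefficient = 4
x_8 = 1.5000, f(x_8) = 0.223130, coefficient = 2
x_9 = 1.6250, f(x_9) = 0.196912, coefficient = 4
x_10 = 1.7500, f(x_10) = 0.173774, coefficient = 1

I ≈ (0.125000/3) × 10.386175 = 0.432757
Exact value: 0.432757
Error: 0.000001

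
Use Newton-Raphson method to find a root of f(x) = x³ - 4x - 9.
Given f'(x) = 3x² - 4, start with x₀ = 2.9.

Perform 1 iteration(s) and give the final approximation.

f(x) = x³ - 4x - 9
f'(x) = 3x² - 4
x₀ = 2.9

Newton-Raphson formula: x_{n+1} = x_n - f(x_n)/f'(x_n)

Iteration 1:
  f(2.900000) = 3.789000
  f'(2.900000) = 21.230000
  x_1 = 2.900000 - 3.789000/21.230000 = 2.721526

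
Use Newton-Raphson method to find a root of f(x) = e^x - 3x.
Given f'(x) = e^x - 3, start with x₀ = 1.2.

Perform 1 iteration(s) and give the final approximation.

f(x) = e^x - 3x
f'(x) = e^x - 3
x₀ = 1.2

Newton-Raphson formula: x_{n+1} = x_n - f(x_n)/f'(x_n)

Iteration 1:
  f(1.200000) = -0.279883
  f'(1.200000) = 0.320117
  x_1 = 1.200000 - (-0.279883)/0.320117 = 2.074315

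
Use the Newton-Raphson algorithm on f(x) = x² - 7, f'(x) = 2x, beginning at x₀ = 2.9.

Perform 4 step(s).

f(x) = x² - 7
f'(x) = 2x
x₀ = 2.9

Newton-Raphson formula: x_{n+1} = x_n - f(x_n)/f'(x_n)

Iteration 1:
  f(2.900000) = 1.410000
  f'(2.900000) = 5.800000
  x_1 = 2.900000 - 1.410000/5.800000 = 2.656897
Iteration 2:
  f(2.656897) = 0.059099
  f'(2.656897) = 5.313793
  x_2 = 2.656897 - 0.059099/5.313793 = 2.645775
Iteration 3:
  f(2.645775) = 0.000124
  f'(2.645775) = 5.291549
  x_3 = 2.645775 - 0.000124/5.291549 = 2.645751
Iteration 4:
  f(2.645751) = 0.000000
  f'(2.645751) = 5.291503
  x_4 = 2.645751 - 0.000000/5.291503 = 2.645751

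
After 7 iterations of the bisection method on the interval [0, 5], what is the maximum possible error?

Bisection error bound: |error| ≤ (b-a)/2^n
|error| ≤ (5 - 0)/2^7 = 5/2^7
|error| ≤ 0.0390625000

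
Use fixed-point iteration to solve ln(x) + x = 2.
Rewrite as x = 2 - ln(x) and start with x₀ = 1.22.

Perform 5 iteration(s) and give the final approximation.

Equation: ln(x) + x = 2
Fixed-point form: x = 2 - ln(x)
x₀ = 1.22

x_1 = g(1.220000) = 1.801149
x_2 = g(1.801149) = 1.411575
x_3 = g(1.411575) = 1.655294
x_4 = g(1.655294) = 1.496021
x_5 = g(1.496021) = 1.597191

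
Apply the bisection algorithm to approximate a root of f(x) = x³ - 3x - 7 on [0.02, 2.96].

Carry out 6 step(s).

f(x) = x³ - 3x - 7
Initial interval: [0.02, 2.96]

Iteration 1:
  c_1 = (0.020000 + 2.960000)/2 = 1.490000
  f(c_1) = f(1.490000) = -8.162051
  f(a) × f(c) ≥ 0, new interval: [1.490000, 2.960000]
Iteration 2:
  c_2 = (1.490000 + 2.960000)/2 = 2.225000
  f(c_2) = f(2.225000) = -2.659859
  f(a) × f(c) ≥ 0, new interval: [2.225000, 2.960000]
Iteration 3:
  c_3 = (2.225000 + 2.960000)/2 = 2.592500
  f(c_3) = f(2.592500) = 2.646838
  f(a) × f(c) < 0, new interval: [2.225000, 2.592500]
Iteration 4:
  c_4 = (2.225000 + 2.592500)/2 = 2.408750
  f(c_4) = f(2.408750) = -0.250498
  f(a) × f(c) ≥ 0, new interval: [2.408750, 2.592500]
Iteration 5:
  c_5 = (2.408750 + 2.592500)/2 = 2.500625
  f(c_5) = f(2.500625) = 1.134847
  f(a) × f(c) < 0, new interval: [2.408750, 2.500625]
Iteration 6:
  c_6 = (2.408750 + 2.500625)/2 = 2.454688
  f(c_6) = f(2.454688) = 0.426634
  f(a) × f(c) < 0, new interval: [2.408750, 2.454688]

After 6 iteration(s), the approximation is c_6 = 2.454688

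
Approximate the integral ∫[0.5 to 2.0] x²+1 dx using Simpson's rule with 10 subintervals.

f(x) = x²+1
a = 0.5, b = 2.0, n = 10
h = (b - a)/n = 0.150000

Simpson's rule: (h/3)[f(x₀) + 4f(x₁) + 2f(x₂) + ... + f(xₙ)]

x_0 = 0.5000, f(x_0) = 1.250000, coefficient = 1
x_1 = 0.6500, f(x_1) = 1.422500, coefficient = 4
x_2 = 0.8000, f(x_2) = 1.640000, coefficient = 2
x_3 = 0.9500, f(x_3) = 1.902500, coefficient = 4
x_4 = 1.1000, f(x_4) = 2.210000, coefficient = 2
x_5 = 1.2500, f(x_5) = 2.562500, coefficient = 4
x_6 = 1.4000, f(x_6) = 2.960000, coefficient = 2
x_7 = 1.5500, f(x_7) = 3.402500, coefficient = 4
x_8 = 1.7000, f(x_8) = 3.890000, coefficient = 2
x_9 = 1.8500, f(x_9) = 4.422500, coefficient = 4
x_10 = 2.0000, f(x_10) = 5.000000, coefficient = 1

I ≈ (0.150000/3) × 82.500000 = 4.125000
Exact value: 4.125000
Error: 0.000000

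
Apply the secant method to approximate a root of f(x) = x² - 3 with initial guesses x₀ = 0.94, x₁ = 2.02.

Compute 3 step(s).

f(x) = x² - 3
x₀ = 0.94, x₁ = 2.02

Secant formula: x_{n+1} = x_n - f(x_n)(x_n - x_{n-1})/(f(x_n) - f(x_{n-1}))

Iteration 1:
  f(0.940000) = -2.116400
  f(2.020000) = 1.080400
  x_2 = 2.020000 - 1.080400×(2.020000 - 0.940000)/(1.080400 - (-2.116400))
       = 1.655000
Iteration 2:
  f(2.020000) = 1.080400
  f(1.655000) = -0.260975
  x_3 = 1.655000 - (-0.260975)×(1.655000 - 2.020000)/(-0.260975 - 1.080400)
       = 1.726014
Iteration 3:
  f(1.655000) = -0.260975
  f(1.726014) = -0.020877
  x_4 = 1.726014 - (-0.020877)×(1.726014 - 1.655000)/(-0.020877 - (-0.260975))
       = 1.732188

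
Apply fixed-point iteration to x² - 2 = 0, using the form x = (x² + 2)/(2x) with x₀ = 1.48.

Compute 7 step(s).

Equation: x² - 2 = 0
Fixed-point form: x = (x² + 2)/(2x)
x₀ = 1.48

x_1 = g(1.480000) = 1.415676
x_2 = g(1.415676) = 1.414214
x_3 = g(1.414214) = 1.414214
x_4 = g(1.414214) = 1.414214
x_5 = g(1.414214) = 1.414214
x_6 = g(1.414214) = 1.414214
x_7 = g(1.414214) = 1.414214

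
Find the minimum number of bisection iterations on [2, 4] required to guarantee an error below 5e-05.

We need (b-a)/2^n ≤ 5e-05
(4 - 2)/2^n ≤ 5e-05
2/2^n ≤ 5e-05
2^n ≥ 40000
n ≥ log₂(40000) = 15.29
n ≥ 16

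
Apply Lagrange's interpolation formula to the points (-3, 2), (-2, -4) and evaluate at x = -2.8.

Lagrange interpolation formula:
P(x) = Σ yᵢ × Lᵢ(x)
where Lᵢ(x) = Π_{j≠i} (x - xⱼ)/(xᵢ - xⱼ)

L_0(-2.8) = (-2.8 - (-2))/(-3 - (-2)) = 0.800000
L_1(-2.8) = (-2.8 - (-3))/(-2 - (-3)) = 0.200000

P(-2.8) = 2×L_0(-2.8) + (-4)×L_1(-2.8)
P(-2.8) = 0.800000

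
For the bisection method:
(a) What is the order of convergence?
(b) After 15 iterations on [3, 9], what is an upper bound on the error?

(a) Bisection has linear (order 1) convergence; the error is halved each step.

(b) Error bound = (b-a)/2^n = (9 - 3)/2^{15}
    = 6/2^{15}

(a) 1 (linear); (b) error ≤ 1.83e-04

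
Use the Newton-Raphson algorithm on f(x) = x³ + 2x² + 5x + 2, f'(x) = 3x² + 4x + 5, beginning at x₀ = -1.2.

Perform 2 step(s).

f(x) = x³ + 2x² + 5x + 2
f'(x) = 3x² + 4x + 5
x₀ = -1.2

Newton-Raphson formula: x_{n+1} = x_n - f(x_n)/f'(x_n)

Iteration 1:
  f(-1.200000) = -2.848000
  f'(-1.200000) = 4.520000
  x_1 = -1.200000 - (-2.848000)/4.520000 = -0.569912
Iteration 2:
  f(-0.569912) = -0.385066
  f'(-0.569912) = 3.694751
  x_2 = -0.569912 - (-0.385066)/3.694751 = -0.465692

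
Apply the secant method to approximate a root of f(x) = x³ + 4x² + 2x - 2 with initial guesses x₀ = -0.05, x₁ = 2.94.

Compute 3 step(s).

f(x) = x³ + 4x² + 2x - 2
x₀ = -0.05, x₁ = 2.94

Secant formula: x_{n+1} = x_n - f(x_n)(x_n - x_{n-1})/(f(x_n) - f(x_{n-1}))

Iteration 1:
  f(-0.050000) = -2.090125
  f(2.940000) = 63.866584
  x_2 = 2.940000 - 63.866584×(2.940000 - (-0.050000))/(63.866584 - (-2.090125))
       = 0.044751
Iteration 2:
  f(2.940000) = 63.866584
  f(0.044751) = -1.902397
  x_3 = 0.044751 - (-1.902397)×(0.044751 - 2.940000)/(-1.902397 - 63.866584)
       = 0.128498
Iteration 3:
  f(0.044751) = -1.902397
  f(0.128498) = -1.674837
  x_4 = 0.128498 - (-1.674837)×(0.128498 - 0.044751)/(-1.674837 - (-1.902397))
       = 0.744867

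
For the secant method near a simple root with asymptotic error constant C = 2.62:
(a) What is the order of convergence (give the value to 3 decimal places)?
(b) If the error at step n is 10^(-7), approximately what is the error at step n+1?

(a) Secant method has superlinear convergence with order φ = (1+√5)/2 ≈ 1.618.
    This means |e_{n+1}| ≈ C|e_n|^1.618.

(b) With |e_n| = 10^(-7) and C = 2.62:
    |e_{n+1}| ≈ 2.62 × (10^(-7))^1.618 = 2.62 × 10^(-11.33)

(a) ≈ 1.618 (golden ratio); (b) |e_{n+1}| ≈ 1.236e-11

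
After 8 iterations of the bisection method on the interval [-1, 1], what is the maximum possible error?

Bisection error bound: |error| ≤ (b-a)/2^n
|error| ≤ (1 - (-1))/2^8 = 2/2^8
|error| ≤ 0.0078125000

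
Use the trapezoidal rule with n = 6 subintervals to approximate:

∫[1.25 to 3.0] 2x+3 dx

f(x) = 2x+3
a = 1.25, b = 3.0, n = 6
h = (b - a)/n = 0.291667

Trapezoidal rule: (h/2)[f(x₀) + 2f(x₁) + 2f(x₂) + ... + f(xₙ)]

x_0 = 1.2500, f(x_0) = 5.500000, coefficient = 1
x_1 = 1.5417, f(x_1) = 6.083333, coefficient = 2
x_2 = 1.8333, f(x_2) = 6.666667, coefficient = 2
x_3 = 2.1250, f(x_3) = 7.250000, coefficient = 2
x_4 = 2.4167, f(x_4) = 7.833333, coefficient = 2
x_5 = 2.7083, f(x_5) = 8.416667, coefficient = 2
x_6 = 3.0000, f(x_6) = 9.000000, coefficient = 1

I ≈ (0.291667/2) × 87.000000 = 12.687500
Exact value: 12.687500
Error: 0.000000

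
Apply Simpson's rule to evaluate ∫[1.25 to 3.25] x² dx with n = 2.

f(x) = x²
a = 1.25, b = 3.25, n = 2
h = (b - a)/n = 1.000000

Simpson's rule: (h/3)[f(x₀) + 4f(x₁) + 2f(x₂) + ... + f(xₙ)]

x_0 = 1.2500, f(x_0) = 1.562500, coefficient = 1
x_1 = 2.2500, f(x_1) = 5.062500, coefficient = 4
x_2 = 3.2500, f(x_2) = 10.562500, coefficient = 1

I ≈ (1.000000/3) × 32.375000 = 10.791667
Exact value: 10.791667
Error: 0.000000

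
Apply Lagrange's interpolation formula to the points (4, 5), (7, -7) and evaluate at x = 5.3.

Lagrange interpolation formula:
P(x) = Σ yᵢ × Lᵢ(x)
where Lᵢ(x) = Π_{j≠i} (x - xⱼ)/(xᵢ - xⱼ)

L_0(5.3) = (5.3 - 7)/(4 - 7) = 0.566667
L_1(5.3) = (5.3 - 4)/(7 - 4) = 0.433333

P(5.3) = 5×L_0(5.3) + (-7)×L_1(5.3)
P(5.3) = -0.200000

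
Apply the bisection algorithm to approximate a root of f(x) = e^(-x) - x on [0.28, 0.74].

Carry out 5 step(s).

f(x) = e^(-x) - x
Initial interval: [0.28, 0.74]

Iteration 1:
  c_1 = (0.280000 + 0.740000)/2 = 0.510000
  f(c_1) = f(0.510000) = 0.090496
  f(a) × f(c) ≥ 0, new interval: [0.510000, 0.740000]
Iteration 2:
  c_2 = (0.510000 + 0.740000)/2 = 0.625000
  f(c_2) = f(0.625000) = -0.089739
  f(a) × f(c) < 0, new interval: [0.510000, 0.625000]
Iteration 3:
  c_3 = (0.510000 + 0.625000)/2 = 0.567500
  f(c_3) = f(0.567500) = -0.000559
  f(a) × f(c) < 0, new interval: [0.510000, 0.567500]
Iteration 4:
  c_4 = (0.510000 + 0.567500)/2 = 0.538750
  f(c_4) = f(0.538750) = 0.044727
  f(a) × f(c) ≥ 0, new interval: [0.538750, 0.567500]
Iteration 5:
  c_5 = (0.538750 + 0.567500)/2 = 0.553125
  f(c_5) = f(0.553125) = 0.022025
  f(a) × f(c) ≥ 0, new interval: [0.553125, 0.567500]

After 5 iteration(s), the approximation is c_5 = 0.553125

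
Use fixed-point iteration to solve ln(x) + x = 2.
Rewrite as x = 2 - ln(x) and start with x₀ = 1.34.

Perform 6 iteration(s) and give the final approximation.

Equation: ln(x) + x = 2
Fixed-point form: x = 2 - ln(x)
x₀ = 1.34

x_1 = g(1.340000) = 1.707330
x_2 = g(1.707330) = 1.465069
x_3 = g(1.465069) = 1.618098
x_4 = g(1.618098) = 1.518749
x_5 = g(1.518749) = 1.582113
x_6 = g(1.582113) = 1.541239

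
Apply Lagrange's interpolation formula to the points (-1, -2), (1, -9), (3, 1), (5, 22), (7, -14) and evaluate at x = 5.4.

Lagrange interpolation formula:
P(x) = Σ yᵢ × Lᵢ(x)
where Lᵢ(x) = Π_{j≠i} (x - xⱼ)/(xᵢ - xⱼ)

L_0(5.4) = (5.4 - 1)/(-1 - 1) × (5.4 - 3)/(-1 - 3) × (5.4 - 5)/(-1 - 5) × (5.4 - 7)/(-1 - 7) = -0.017600
L_1(5.4) = (5.4 - (-1))/(1 - (-1)) × (5.4 - 3)/(1 - 3) × (5.4 - 5)/(1 - 5) × (5.4 - 7)/(1 - 7) = 0.102400
L_2(5.4) = (5.4 - (-1))/(3 - (-1)) × (5.4 - 1)/(3 - 1) × (5.4 - 5)/(3 - 5) × (5.4 - 7)/(3 - 7) = -0.281600
L_3(5.4) = (5.4 - (-1))/(5 - (-1)) × (5.4 - 1)/(5 - 1) × (5.4 - 3)/(5 - 3) × (5.4 - 7)/(5 - 7) = 1.126400
L_4(5.4) = (5.4 - (-1))/(7 - (-1)) × (5.4 - 1)/(7 - 1) × (5.4 - 3)/(7 - 3) × (5.4 - 5)/(7 - 5) = 0.070400

P(5.4) = (-2)×L_0(5.4) + (-9)×L_1(5.4) + 1×L_2(5.4) + 22×L_3(5.4) + (-14)×L_4(5.4)
P(5.4) = 22.627200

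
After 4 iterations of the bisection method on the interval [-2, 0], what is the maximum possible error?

Bisection error bound: |error| ≤ (b-a)/2^n
|error| ≤ (0 - (-2))/2^4 = 2/2^4
|error| ≤ 0.1250000000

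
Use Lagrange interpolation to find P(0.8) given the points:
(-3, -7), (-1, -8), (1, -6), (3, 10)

Lagrange interpolation formula:
P(x) = Σ yᵢ × Lᵢ(x)
where Lᵢ(x) = Π_{j≠i} (x - xⱼ)/(xᵢ - xⱼ)

L_0(0.8) = (0.8 - (-1))/(-3 - (-1)) × (0.8 - 1)/(-3 - 1) × (0.8 - 3)/(-3 - 3) = -0.016500
L_1(0.8) = (0.8 - (-3))/(-1 - (-3)) × (0.8 - 1)/(-1 - 1) × (0.8 - 3)/(-1 - 3) = 0.104500
L_2(0.8) = (0.8 - (-3))/(1 - (-3)) × (0.8 - (-1))/(1 - (-1)) × (0.8 - 3)/(1 - 3) = 0.940500
L_3(0.8) = (0.8 - (-3))/(3 - (-3)) × (0.8 - (-1))/(3 - (-1)) × (0.8 - 1)/(3 - 1) = -0.028500

P(0.8) = (-7)×L_0(0.8) + (-8)×L_1(0.8) + (-6)×L_2(0.8) + 10×L_3(0.8)
P(0.8) = -6.648500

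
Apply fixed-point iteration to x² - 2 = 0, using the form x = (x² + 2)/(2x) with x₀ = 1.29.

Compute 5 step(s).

Equation: x² - 2 = 0
Fixed-point form: x = (x² + 2)/(2x)
x₀ = 1.29

x_1 = g(1.290000) = 1.420194
x_2 = g(1.420194) = 1.414226
x_3 = g(1.414226) = 1.414214
x_4 = g(1.414214) = 1.414214
x_5 = g(1.414214) = 1.414214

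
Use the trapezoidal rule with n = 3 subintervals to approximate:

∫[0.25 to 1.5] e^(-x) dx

f(x) = e^(-x)
a = 0.25, b = 1.5, n = 3
h = (b - a)/n = 0.416667

Trapezoidal rule: (h/2)[f(x₀) + 2f(x₁) + 2f(x₂) + ... + f(xₙ)]

x_0 = 0.2500, f(x_0) = 0.778801, coefficient = 1
x_1 = 0.6667, f(x_1) = 0.513417, coefficient = 2
x_2 = 1.0833, f(x_2) = 0.338465, coefficient = 2
x_3 = 1.5000, f(x_3) = 0.223130, coefficient = 1

I ≈ (0.416667/2) × 2.705696 = 0.563687
Exact value: 0.555671
Error: 0.008016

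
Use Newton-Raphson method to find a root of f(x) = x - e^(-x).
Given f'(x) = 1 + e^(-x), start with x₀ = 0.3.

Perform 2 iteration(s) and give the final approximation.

f(x) = x - e^(-x)
f'(x) = 1 + e^(-x)
x₀ = 0.3

Newton-Raphson formula: x_{n+1} = x_n - f(x_n)/f'(x_n)

Iteration 1:
  f(0.300000) = -0.440818
  f'(0.300000) = 1.740818
  x_1 = 0.300000 - (-0.440818)/1.740818 = 0.553225
Iteration 2:
  f(0.553225) = -0.021868
  f'(0.553225) = 1.575092
  x_2 = 0.553225 - (-0.021868)/1.575092 = 0.567108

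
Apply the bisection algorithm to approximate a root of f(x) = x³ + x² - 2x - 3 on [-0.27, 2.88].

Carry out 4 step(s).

f(x) = x³ + x² - 2x - 3
Initial interval: [-0.27, 2.88]

Iteration 1:
  c_1 = (-0.270000 + 2.880000)/2 = 1.305000
  f(c_1) = f(1.305000) = -1.684527
  f(a) × f(c) ≥ 0, new interval: [1.305000, 2.880000]
Iteration 2:
  c_2 = (1.305000 + 2.880000)/2 = 2.092500
  f(c_2) = f(2.092500) = 6.355685
  f(a) × f(c) < 0, new interval: [1.305000, 2.092500]
Iteration 3:
  c_3 = (1.305000 + 2.092500)/2 = 1.698750
  f(c_3) = f(1.698750) = 1.390422
  f(a) × f(c) < 0, new interval: [1.305000, 1.698750]
Iteration 4:
  c_4 = (1.305000 + 1.698750)/2 = 1.501875
  f(c_4) = f(1.501875) = -0.360449
  f(a) × f(c) ≥ 0, new interval: [1.501875, 1.698750]

After 4 iteration(s), the approximation is c_4 = 1.501875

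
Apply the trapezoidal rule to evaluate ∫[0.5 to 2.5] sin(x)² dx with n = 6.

f(x) = sin(x)²
a = 0.5, b = 2.5, n = 6
h = (b - a)/n = 0.333333

Trapezoidal rule: (h/2)[f(x₀) + 2f(x₁) + 2f(x₂) + ... + f(xₙ)]

x_0 = 0.5000, f(x_0) = 0.229849, coefficient = 1
x_1 = 0.8333, f(x_1) = 0.547862, coefficient = 2
x_2 = 1.1667, f(x_2) = 0.845379, coefficient = 2
x_3 = 1.5000, f(x_3) = 0.994996, coefficient = 2
x_4 = 1.8333, f(x_4) = 0.932643, coefficient = 2
x_5 = 2.1667, f(x_5) = 0.685022, coefficient = 2
x_6 = 2.5000, f(x_6) = 0.358169, coefficient = 1

I ≈ (0.333333/2) × 8.599822 = 1.433304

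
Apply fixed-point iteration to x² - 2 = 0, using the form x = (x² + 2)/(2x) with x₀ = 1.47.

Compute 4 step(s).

Equation: x² - 2 = 0
Fixed-point form: x = (x² + 2)/(2x)
x₀ = 1.47

x_1 = g(1.470000) = 1.415272
x_2 = g(1.415272) = 1.414214
x_3 = g(1.414214) = 1.414214
x_4 = g(1.414214) = 1.414214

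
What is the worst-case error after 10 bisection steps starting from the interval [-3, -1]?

Bisection error bound: |error| ≤ (b-a)/2^n
|error| ≤ (-1 - (-3))/2^10 = 2/2^10
|error| ≤ 0.0019531250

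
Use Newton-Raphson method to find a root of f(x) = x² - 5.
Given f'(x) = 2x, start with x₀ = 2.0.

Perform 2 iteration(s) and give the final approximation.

f(x) = x² - 5
f'(x) = 2x
x₀ = 2.0

Newton-Raphson formula: x_{n+1} = x_n - f(x_n)/f'(x_n)

Iteration 1:
  f(2.000000) = -1.000000
  f'(2.000000) = 4.000000
  x_1 = 2.000000 - (-1.000000)/4.000000 = 2.250000
Iteration 2:
  f(2.250000) = 0.062500
  f'(2.250000) = 4.500000
  x_2 = 2.250000 - 0.062500/4.500000 = 2.236111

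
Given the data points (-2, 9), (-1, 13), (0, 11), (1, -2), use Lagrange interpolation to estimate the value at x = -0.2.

Lagrange interpolation formula:
P(x) = Σ yᵢ × Lᵢ(x)
where Lᵢ(x) = Π_{j≠i} (x - xⱼ)/(xᵢ - xⱼ)

L_0(-0.2) = (-0.2 - (-1))/(-2 - (-1)) × (-0.2 - 0)/(-2 - 0) × (-0.2 - 1)/(-2 - 1) = -0.032000
L_1(-0.2) = (-0.2 - (-2))/(-1 - (-2)) × (-0.2 - 0)/(-1 - 0) × (-0.2 - 1)/(-1 - 1) = 0.216000
L_2(-0.2) = (-0.2 - (-2))/(0 - (-2)) × (-0.2 - (-1))/(0 - (-1)) × (-0.2 - 1)/(0 - 1) = 0.864000
L_3(-0.2) = (-0.2 - (-2))/(1 - (-2)) × (-0.2 - (-1))/(1 - (-1)) × (-0.2 - 0)/(1 - 0) = -0.048000

P(-0.2) = 9×L_0(-0.2) + 13×L_1(-0.2) + 11×L_2(-0.2) + (-2)×L_3(-0.2)
P(-0.2) = 12.120000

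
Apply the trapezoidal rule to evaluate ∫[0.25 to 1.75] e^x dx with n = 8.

f(x) = e^x
a = 0.25, b = 1.75, n = 8
h = (b - a)/n = 0.187500

Trapezoidal rule: (h/2)[f(x₀) + 2f(x₁) + 2f(x₂) + ... + f(xₙ)]

x_0 = 0.2500, f(x_0) = 1.284025, coefficient = 1
x_1 = 0.4375, f(x_1) = 1.548830, coefficient = 2
x_2 = 0.6250, f(x_2) = 1.868246, coefficient = 2
x_3 = 0.8125, f(x_3) = 2.253535, coefficient = 2
x_4 = 1.0000, f(x_4) = 2.718282, coefficient = 2
x_5 = 1.1875, f(x_5) = 3.278874, coefficient = 2
x_6 = 1.3750, f(x_6) = 3.955077, coefficient = 2
x_7 = 1.5625, f(x_7) = 4.770733, coefficient = 2
x_8 = 1.7500, f(x_8) = 5.754603, coefficient = 1

I ≈ (0.187500/2) × 47.825781 = 4.483667
Exact value: 4.470577
Error: 0.013090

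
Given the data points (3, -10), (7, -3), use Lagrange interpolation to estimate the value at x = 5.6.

Lagrange interpolation formula:
P(x) = Σ yᵢ × Lᵢ(x)
where Lᵢ(x) = Π_{j≠i} (x - xⱼ)/(xᵢ - xⱼ)

L_0(5.6) = (5.6 - 7)/(3 - 7) = 0.350000
L_1(5.6) = (5.6 - 3)/(7 - 3) = 0.650000

P(5.6) = (-10)×L_0(5.6) + (-3)×L_1(5.6)
P(5.6) = -5.450000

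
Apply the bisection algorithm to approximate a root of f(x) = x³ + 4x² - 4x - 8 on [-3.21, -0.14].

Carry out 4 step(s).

f(x) = x³ + 4x² - 4x - 8
Initial interval: [-3.21, -0.14]

Iteration 1:
  c_1 = (-3.210000 + (-0.140000))/2 = -1.675000
  f(c_1) = f(-1.675000) = 5.223078
  f(a) × f(c) ≥ 0, new interval: [-1.675000, -0.140000]
Iteration 2:
  c_2 = (-1.675000 + (-0.140000))/2 = -0.907500
  f(c_2) = f(-0.907500) = -1.823152
  f(a) × f(c) < 0, new interval: [-1.675000, -0.907500]
Iteration 3:
  c_3 = (-1.675000 + (-0.907500))/2 = -1.291250
  f(c_3) = f(-1.291250) = 1.681371
  f(a) × f(c) ≥ 0, new interval: [-1.291250, -0.907500]
Iteration 4:
  c_4 = (-1.291250 + (-0.907500))/2 = -1.099375
  f(c_4) = f(-1.099375) = -0.096731
  f(a) × f(c) < 0, new interval: [-1.291250, -1.099375]

After 4 iteration(s), the approximation is c_4 = -1.099375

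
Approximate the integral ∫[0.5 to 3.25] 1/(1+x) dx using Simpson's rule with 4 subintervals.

f(x) = 1/(1+x)
a = 0.5, b = 3.25, n = 4
h = (b - a)/n = 0.687500

Simpson's rule: (h/3)[f(x₀) + 4f(x₁) + 2f(x₂) + ... + f(xₙ)]

x_0 = 0.5000, f(x_0) = 0.666667, coefficient = 1
x_1 = 1.1875, f(x_1) = 0.457143, coefficient = 4
x_2 = 1.8750, f(x_2) = 0.347826, coefficient = 2
x_3 = 2.5625, f(x_3) = 0.280702, coefficient = 4
x_4 = 3.2500, f(x_4) = 0.235294, coefficient = 1

I ≈ (0.687500/3) × 4.548991 = 1.042477
Exact value: 1.041454
Error: 0.001023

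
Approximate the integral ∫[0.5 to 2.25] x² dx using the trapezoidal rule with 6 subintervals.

f(x) = x²
a = 0.5, b = 2.25, n = 6
h = (b - a)/n = 0.291667

Trapezoidal rule: (h/2)[f(x₀) + 2f(x₁) + 2f(x₂) + ... + f(xₙ)]

x_0 = 0.5000, f(x_0) = 0.250000, coefficient = 1
x_1 = 0.7917, f(x_1) = 0.626736, coefficient = 2
x_2 = 1.0833, f(x_2) = 1.173611, coefficient = 2
x_3 = 1.3750, f(x_3) = 1.890625, coefficient = 2
x_4 = 1.6667, f(x_4) = 2.777778, coefficient = 2
x_5 = 1.9583, f(x_5) = 3.835069, coefficient = 2
x_6 = 2.2500, f(x_6) = 5.062500, coefficient = 1

I ≈ (0.291667/2) × 25.920139 = 3.780020
Exact value: 3.755208
Error: 0.024812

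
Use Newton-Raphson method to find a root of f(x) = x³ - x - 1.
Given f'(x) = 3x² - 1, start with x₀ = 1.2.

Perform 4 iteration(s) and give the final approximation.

f(x) = x³ - x - 1
f'(x) = 3x² - 1
x₀ = 1.2

Newton-Raphson formula: x_{n+1} = x_n - f(x_n)/f'(x_n)

Iteration 1:
  f(1.200000) = -0.472000
  f'(1.200000) = 3.320000
  x_1 = 1.200000 - (-0.472000)/3.320000 = 1.342169
Iteration 2:
  f(1.342169) = 0.075636
  f'(1.342169) = 4.404250
  x_2 = 1.342169 - 0.075636/4.404250 = 1.324995
Iteration 3:
  f(1.324995) = 0.001182
  f'(1.324995) = 4.266837
  x_3 = 1.324995 - 0.001182/4.266837 = 1.324718
Iteration 4:
  f(1.324718) = 0.000000
  f'(1.324718) = 4.264634
  x_4 = 1.324718 - 0.000000/4.264634 = 1.324718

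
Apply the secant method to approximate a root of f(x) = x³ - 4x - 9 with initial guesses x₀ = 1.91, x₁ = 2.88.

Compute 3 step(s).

f(x) = x³ - 4x - 9
x₀ = 1.91, x₁ = 2.88

Secant formula: x_{n+1} = x_n - f(x_n)(x_n - x_{n-1})/(f(x_n) - f(x_{n-1}))

Iteration 1:
  f(1.910000) = -9.672129
  f(2.880000) = 3.367872
  x_2 = 2.880000 - 3.367872×(2.880000 - 1.910000)/(3.367872 - (-9.672129))
       = 2.629476
Iteration 2:
  f(2.880000) = 3.367872
  f(2.629476) = -1.337332
  x_3 = 2.629476 - (-1.337332)×(2.629476 - 2.880000)/(-1.337332 - 3.367872)
       = 2.700681
Iteration 3:
  f(2.629476) = -1.337332
  f(2.700681) = -0.104831
  x_4 = 2.700681 - (-0.104831)×(2.700681 - 2.629476)/(-0.104831 - (-1.337332))
       = 2.706737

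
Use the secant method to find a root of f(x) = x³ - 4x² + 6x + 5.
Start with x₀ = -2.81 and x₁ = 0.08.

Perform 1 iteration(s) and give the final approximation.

f(x) = x³ - 4x² + 6x + 5
x₀ = -2.81, x₁ = 0.08

Secant formula: x_{n+1} = x_n - f(x_n)(x_n - x_{n-1})/(f(x_n) - f(x_{n-1}))

Iteration 1:
  f(-2.810000) = -65.632441
  f(0.080000) = 5.454912
  x_2 = 0.080000 - 5.454912×(0.080000 - (-2.810000))/(5.454912 - (-65.632441))
       = -0.141765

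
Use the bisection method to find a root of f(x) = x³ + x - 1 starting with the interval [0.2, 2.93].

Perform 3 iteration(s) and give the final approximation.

f(x) = x³ + x - 1
Initial interval: [0.2, 2.93]

Iteration 1:
  c_1 = (0.200000 + 2.930000)/2 = 1.565000
  f(c_1) = f(1.565000) = 4.398037
  f(a) × f(c) < 0, new interval: [0.200000, 1.565000]
Iteration 2:
  c_2 = (0.200000 + 1.565000)/2 = 0.882500
  f(c_2) = f(0.882500) = 0.569797
  f(a) × f(c) < 0, new interval: [0.200000, 0.882500]
Iteration 3:
  c_3 = (0.200000 + 0.882500)/2 = 0.541250
  f(c_3) = f(0.541250) = -0.300190
  f(a) × f(c) ≥ 0, new interval: [0.541250, 0.882500]

After 3 iteration(s), the approximation is c_3 = 0.541250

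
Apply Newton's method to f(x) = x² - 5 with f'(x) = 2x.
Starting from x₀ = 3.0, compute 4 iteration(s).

f(x) = x² - 5
f'(x) = 2x
x₀ = 3.0

Newton-Raphson formula: x_{n+1} = x_n - f(x_n)/f'(x_n)

Iteration 1:
  f(3.000000) = 4.000000
  f'(3.000000) = 6.000000
  x_1 = 3.000000 - 4.000000/6.000000 = 2.333333
Iteration 2:
  f(2.333333) = 0.444444
  f'(2.333333) = 4.666667
  x_2 = 2.333333 - 0.444444/4.666667 = 2.238095
Iteration 3:
  f(2.238095) = 0.009070
  f'(2.238095) = 4.476190
  x_3 = 2.238095 - 0.009070/4.476190 = 2.236069
Iteration 4:
  f(2.236069) = 0.000004
  f'(2.236069) = 4.472138
  x_4 = 2.236069 - 0.000004/4.472138 = 2.236068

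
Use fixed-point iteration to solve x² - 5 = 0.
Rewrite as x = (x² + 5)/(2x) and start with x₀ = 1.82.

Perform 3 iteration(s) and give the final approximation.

Equation: x² - 5 = 0
Fixed-point form: x = (x² + 5)/(2x)
x₀ = 1.82

x_1 = g(1.820000) = 2.283626
x_2 = g(2.283626) = 2.236563
x_3 = g(2.236563) = 2.236068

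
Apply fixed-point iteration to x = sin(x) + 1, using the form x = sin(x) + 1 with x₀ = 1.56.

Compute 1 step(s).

Equation: x = sin(x) + 1
Fixed-point form: x = sin(x) + 1
x₀ = 1.56

x_1 = g(1.560000) = 1.999942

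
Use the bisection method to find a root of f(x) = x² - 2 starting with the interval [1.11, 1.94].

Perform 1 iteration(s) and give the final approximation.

f(x) = x² - 2
Initial interval: [1.11, 1.94]

Iteration 1:
  c_1 = (1.110000 + 1.940000)/2 = 1.525000
  f(c_1) = f(1.525000) = 0.325625
  f(a) × f(c) < 0, new interval: [1.110000, 1.525000]

After 1 iteration(s), the approximation is c_1 = 1.525000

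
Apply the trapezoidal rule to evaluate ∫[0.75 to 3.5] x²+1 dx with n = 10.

f(x) = x²+1
a = 0.75, b = 3.5, n = 10
h = (b - a)/n = 0.275000

Trapezoidal rule: (h/2)[f(x₀) + 2f(x₁) + 2f(x₂) + ... + f(xₙ)]

x_0 = 0.7500, f(x_0) = 1.562500, coefficient = 1
x_1 = 1.0250, f(x_1) = 2.050625, coefficient = 2
x_2 = 1.3000, f(x_2) = 2.690000, coefficient = 2
x_3 = 1.5750, f(x_3) = 3.480625, coefficient = 2
x_4 = 1.8500, f(x_4) = 4.422500, coefficient = 2
x_5 = 2.1250, f(x_5) = 5.515625, coefficient = 2
x_6 = 2.4000, f(x_6) = 6.760000, coefficient = 2
x_7 = 2.6750, f(x_7) = 8.155625, coefficient = 2
x_8 = 2.9500, f(x_8) = 9.702500, coefficient = 2
x_9 = 3.2250, f(x_9) = 11.400625, coefficient = 2
x_10 = 3.5000, f(x_10) = 13.250000, coefficient = 1

I ≈ (0.275000/2) × 123.168750 = 16.935703
Exact value: 16.901042
Error: 0.034661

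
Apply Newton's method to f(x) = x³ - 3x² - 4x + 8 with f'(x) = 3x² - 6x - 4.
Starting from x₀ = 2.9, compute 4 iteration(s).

f(x) = x³ - 3x² - 4x + 8
f'(x) = 3x² - 6x - 4
x₀ = 2.9

Newton-Raphson formula: x_{n+1} = x_n - f(x_n)/f'(x_n)

Iteration 1:
  f(2.900000) = -4.441000
  f'(2.900000) = 3.830000
  x_1 = 2.900000 - (-4.441000)/3.830000 = 4.059530
Iteration 2:
  f(4.059530) = 9.222706
  f'(4.059530) = 21.082172
  x_2 = 4.059530 - 9.222706/21.082172 = 3.622065
Iteration 3:
  f(3.622065) = 1.672836
  f'(3.622065) = 13.625680
  x_3 = 3.622065 - 1.672836/13.625680 = 3.499295
Iteration 4:
  f(3.499295) = 0.116714
  f'(3.499295) = 11.739419
  x_4 = 3.499295 - 0.116714/11.739419 = 3.489352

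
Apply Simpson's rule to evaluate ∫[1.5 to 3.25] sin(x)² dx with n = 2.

f(x) = sin(x)²
a = 1.5, b = 3.25, n = 2
h = (b - a)/n = 0.875000

Simpson's rule: (h/3)[f(x₀) + 4f(x₁) + 2f(x₂) + ... + f(xₙ)]

x_0 = 1.5000, f(x_0) = 0.994996, coefficient = 1
x_1 = 2.3750, f(x_1) = 0.481199, coefficient = 4
x_2 = 3.2500, f(x_2) = 0.011706, coefficient = 1

I ≈ (0.875000/3) × 2.931498 = 0.855020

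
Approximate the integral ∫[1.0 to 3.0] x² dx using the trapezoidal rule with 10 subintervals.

f(x) = x²
a = 1.0, b = 3.0, n = 10
h = (b - a)/n = 0.200000

Trapezoidal rule: (h/2)[f(x₀) + 2f(x₁) + 2f(x₂) + ... + f(xₙ)]

x_0 = 1.0000, f(x_0) = 1.000000, coefficient = 1
x_1 = 1.2000, f(x_1) = 1.440000, coefficient = 2
x_2 = 1.4000, f(x_2) = 1.960000, coefficient = 2
x_3 = 1.6000, f(x_3) = 2.560000, coefficient = 2
x_4 = 1.8000, f(x_4) = 3.240000, coefficient = 2
x_5 = 2.0000, f(x_5) = 4.000000, coefficient = 2
x_6 = 2.2000, f(x_6) = 4.840000, coefficient = 2
x_7 = 2.4000, f(x_7) = 5.760000, coefficient = 2
x_8 = 2.6000, f(x_8) = 6.760000, coefficient = 2
x_9 = 2.8000, f(x_9) = 7.840000, coefficient = 2
x_10 = 3.0000, f(x_10) = 9.000000, coefficient = 1

I ≈ (0.200000/2) × 86.800000 = 8.680000
Exact value: 8.666667
Error: 0.013333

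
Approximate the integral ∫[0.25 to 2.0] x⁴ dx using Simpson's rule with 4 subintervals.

f(x) = x⁴
a = 0.25, b = 2.0, n = 4
h = (b - a)/n = 0.437500

Simpson's rule: (h/3)[f(x₀) + 4f(x₁) + 2f(x₂) + ... + f(xₙ)]

x_0 = 0.2500, f(x_0) = 0.003906, coefficient = 1
x_1 = 0.6875, f(x_1) = 0.223404, coefficient = 4
x_2 = 1.1250, f(x_2) = 1.601807, coefficient = 2
x_3 = 1.5625, f(x_3) = 5.960464, coefficient = 4
x_4 = 2.0000, f(x_4) = 16.000000, coefficient = 1

I ≈ (0.437500/3) × 43.942993 = 6.408353
Exact value: 6.399805
Error: 0.008548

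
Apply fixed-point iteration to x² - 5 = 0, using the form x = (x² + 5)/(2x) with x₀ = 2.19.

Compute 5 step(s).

Equation: x² - 5 = 0
Fixed-point form: x = (x² + 5)/(2x)
x₀ = 2.19

x_1 = g(2.190000) = 2.236553
x_2 = g(2.236553) = 2.236068
x_3 = g(2.236068) = 2.236068
x_4 = g(2.236068) = 2.236068
x_5 = g(2.236068) = 2.236068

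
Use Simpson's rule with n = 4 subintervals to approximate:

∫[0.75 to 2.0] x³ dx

f(x) = x³
a = 0.75, b = 2.0, n = 4
h = (b - a)/n = 0.312500

Simpson's rule: (h/3)[f(x₀) + 4f(x₁) + 2f(x₂) + ... + f(xₙ)]

x_0 = 0.7500, f(x_0) = 0.421875, coefficient = 1
x_1 = 1.0625, f(x_1) = 1.199463, coefficient = 4
x_2 = 1.3750, f(x_2) = 2.599609, coefficient = 2
x_3 = 1.6875, f(x_3) = 4.805420, coefficient = 4
x_4 = 2.0000, f(x_4) = 8.000000, coefficient = 1

I ≈ (0.312500/3) × 37.640625 = 3.920898
Exact value: 3.920898
Error: 0.000000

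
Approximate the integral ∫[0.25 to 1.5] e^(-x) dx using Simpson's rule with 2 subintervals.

f(x) = e^(-x)
a = 0.25, b = 1.5, n = 2
h = (b - a)/n = 0.625000

Simpson's rule: (h/3)[f(x₀) + 4f(x₁) + 2f(x₂) + ... + f(xₙ)]

x_0 = 0.2500, f(x_0) = 0.778801, coefficient = 1
x_1 = 0.8750, f(x_1) = 0.416862, coefficient = 4
x_2 = 1.5000, f(x_2) = 0.223130, coefficient = 1

I ≈ (0.625000/3) × 2.669379 = 0.556121
Exact value: 0.555671
Error: 0.000450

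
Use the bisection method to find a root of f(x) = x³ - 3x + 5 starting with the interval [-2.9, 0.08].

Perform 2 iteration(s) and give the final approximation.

f(x) = x³ - 3x + 5
Initial interval: [-2.9, 0.08]

Iteration 1:
  c_1 = (-2.900000 + 0.080000)/2 = -1.410000
  f(c_1) = f(-1.410000) = 6.426779
  f(a) × f(c) < 0, new interval: [-2.900000, -1.410000]
Iteration 2:
  c_2 = (-2.900000 + (-1.410000))/2 = -2.155000
  f(c_2) = f(-2.155000) = 1.457126
  f(a) × f(c) < 0, new interval: [-2.900000, -2.155000]

After 2 iteration(s), the approximation is c_2 = -2.155000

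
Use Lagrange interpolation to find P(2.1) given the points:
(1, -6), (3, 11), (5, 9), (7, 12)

Lagrange interpolation formula:
P(x) = Σ yᵢ × Lᵢ(x)
where Lᵢ(x) = Π_{j≠i} (x - xⱼ)/(xᵢ - xⱼ)

L_0(2.1) = (2.1 - 3)/(1 - 3) × (2.1 - 5)/(1 - 5) × (2.1 - 7)/(1 - 7) = 0.266437
L_1(2.1) = (2.1 - 1)/(3 - 1) × (2.1 - 5)/(3 - 5) × (2.1 - 7)/(3 - 7) = 0.976938
L_2(2.1) = (2.1 - 1)/(5 - 1) × (2.1 - 3)/(5 - 3) × (2.1 - 7)/(5 - 7) = -0.303187
L_3(2.1) = (2.1 - 1)/(7 - 1) × (2.1 - 3)/(7 - 3) × (2.1 - 5)/(7 - 5) = 0.059812

P(2.1) = (-6)×L_0(2.1) + 11×L_1(2.1) + 9×L_2(2.1) + 12×L_3(2.1)
P(2.1) = 7.136750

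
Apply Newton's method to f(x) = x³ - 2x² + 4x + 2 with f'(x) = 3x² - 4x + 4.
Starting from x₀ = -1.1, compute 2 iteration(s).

f(x) = x³ - 2x² + 4x + 2
f'(x) = 3x² - 4x + 4
x₀ = -1.1

Newton-Raphson formula: x_{n+1} = x_n - f(x_n)/f'(x_n)

Iteration 1:
  f(-1.100000) = -6.151000
  f'(-1.100000) = 12.030000
  x_1 = -1.100000 - (-6.151000)/12.030000 = -0.588695
Iteration 2:
  f(-0.588695) = -1.251922
  f'(-0.588695) = 7.394465
  x_2 = -0.588695 - (-1.251922)/7.394465 = -0.419390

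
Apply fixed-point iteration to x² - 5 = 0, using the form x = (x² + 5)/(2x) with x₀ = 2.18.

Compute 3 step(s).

Equation: x² - 5 = 0
Fixed-point form: x = (x² + 5)/(2x)
x₀ = 2.18

x_1 = g(2.180000) = 2.236789
x_2 = g(2.236789) = 2.236068
x_3 = g(2.236068) = 2.236068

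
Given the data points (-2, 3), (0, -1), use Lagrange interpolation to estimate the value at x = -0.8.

Lagrange interpolation formula:
P(x) = Σ yᵢ × Lᵢ(x)
where Lᵢ(x) = Π_{j≠i} (x - xⱼ)/(xᵢ - xⱼ)

L_0(-0.8) = (-0.8 - 0)/(-2 - 0) = 0.400000
L_1(-0.8) = (-0.8 - (-2))/(0 - (-2)) = 0.600000

P(-0.8) = 3×L_0(-0.8) + (-1)×L_1(-0.8)
P(-0.8) = 0.600000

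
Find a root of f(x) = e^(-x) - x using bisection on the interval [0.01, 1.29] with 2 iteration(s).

f(x) = e^(-x) - x
Initial interval: [0.01, 1.29]

Iteration 1:
  c_1 = (0.010000 + 1.290000)/2 = 0.650000
  f(c_1) = f(0.650000) = -0.127954
  f(a) × f(c) < 0, new interval: [0.010000, 0.650000]
Iteration 2:
  c_2 = (0.010000 + 0.650000)/2 = 0.330000
  f(c_2) = f(0.330000) = 0.388924
  f(a) × f(c) ≥ 0, new interval: [0.330000, 0.650000]

After 2 iteration(s), the approximation is c_2 = 0.330000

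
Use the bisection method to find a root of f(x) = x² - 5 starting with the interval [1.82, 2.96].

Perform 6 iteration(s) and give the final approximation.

f(x) = x² - 5
Initial interval: [1.82, 2.96]

Iteration 1:
  c_1 = (1.820000 + 2.960000)/2 = 2.390000
  f(c_1) = f(2.390000) = 0.712100
  f(a) × f(c) < 0, new interval: [1.820000, 2.390000]
Iteration 2:
  c_2 = (1.820000 + 2.390000)/2 = 2.105000
  f(c_2) = f(2.105000) = -0.568975
  f(a) × f(c) ≥ 0, new interval: [2.105000, 2.390000]
Iteration 3:
  c_3 = (2.105000 + 2.390000)/2 = 2.247500
  f(c_3) = f(2.247500) = 0.051256
  f(a) × f(c) < 0, new interval: [2.105000, 2.247500]
Iteration 4:
  c_4 = (2.105000 + 2.247500)/2 = 2.176250
  f(c_4) = f(2.176250) = -0.263936
  f(a) × f(c) ≥ 0, new interval: [2.176250, 2.247500]
Iteration 5:
  c_5 = (2.176250 + 2.247500)/2 = 2.211875
  f(c_5) = f(2.211875) = -0.107609
  f(a) × f(c) ≥ 0, new interval: [2.211875, 2.247500]
Iteration 6:
  c_6 = (2.211875 + 2.247500)/2 = 2.229687
  f(c_6) = f(2.229687) = -0.028494
  f(a) × f(c) ≥ 0, new interval: [2.229687, 2.247500]

After 6 iteration(s), the approximation is c_6 = 2.229687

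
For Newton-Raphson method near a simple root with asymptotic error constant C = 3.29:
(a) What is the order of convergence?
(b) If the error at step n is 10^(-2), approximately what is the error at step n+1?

(a) Newton-Raphson has quadratic (order 2) convergence near simple roots.
    This means |e_{n+1}| ≈ C|e_n|².

(b) With |e_n| = 10^(-2) and C = 3.29:
    |e_{n+1}| ≈ 3.29 × (10^(-2))² = 3.29 × 10^(-4)

(a) 2 (quadratic); (b) |e_{n+1}| ≈ 3.290e-04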